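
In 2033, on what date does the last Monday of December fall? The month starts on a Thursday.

26 December 2033

December 2033 begins on a Thursday, so the first Monday is December 5 (4 days later).
December 2033 has 31 days. Adding weeks: 5, 12, 19, 26 — the last one ≤ 31 is the 26th.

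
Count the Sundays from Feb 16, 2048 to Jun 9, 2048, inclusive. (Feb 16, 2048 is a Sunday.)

17

Feb 16, 2048 is a Sunday; the first Sunday on or after it is Feb 16, 2048.
From Feb 16, 2048 to Jun 9, 2048: 13 + 31 + 30 + 31 + 9 = 114 days (rest of Feb, Mar, Apr, May, Jun).
114 ÷ 7 = 16 full weeks with remainder 2, so 16 more Sundays after the first → 17.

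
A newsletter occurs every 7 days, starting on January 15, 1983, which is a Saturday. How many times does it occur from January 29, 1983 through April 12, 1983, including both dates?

11

Occurrences land 7·i days after January 15, 1983 for i = 0, 1, 2, …
January 29, 1983 is 14 days after the start; 14 ÷ 7 = 2 remainder 0. First occurrence in the window: #3 on January 29, 1983 (2×7 = 14 days in).
April 12, 1983 is 87 days after the start; 87 ÷ 7 = 12 remainder 3. Last occurrence in the window: #13 on April 9, 1983.
Occurrences #3 through #13: 11 in total.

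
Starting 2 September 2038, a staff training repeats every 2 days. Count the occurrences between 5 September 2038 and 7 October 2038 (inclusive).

16

Occurrences land 2·i days after 2 September 2038 for i = 0, 1, 2, …
5 September 2038 is 3 days after the start; 3 ÷ 2 = 1 remainder 1; since the remainder is 1, round up to i = 2. First occurrence in the window: #3 on 6 September 2038 (2×2 = 4 days in).
7 October 2038 is 35 days after the start; 35 ÷ 2 = 17 remainder 1. Last occurrence in the window: #18 on 6 October 2038.
Occurrences #3 through #18: 16 in total.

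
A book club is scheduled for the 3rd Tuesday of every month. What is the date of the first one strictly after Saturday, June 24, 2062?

June 2062 starts on a Thursday; its first Tuesday is the 6th, so the 3rd Tuesday is the 20th — June 20, 2062.
That is not after June 24, 2062, so look at July 2062.
July 2062 starts on a Saturday; its first Tuesday is the 4th, so the 3rd Tuesday is the 18th — July 18, 2062.

July 18, 2062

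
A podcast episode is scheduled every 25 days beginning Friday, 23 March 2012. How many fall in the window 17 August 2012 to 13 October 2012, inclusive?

Occurrences land 25·i days after 23 March 2012 for i = 0, 1, 2, …
17 August 2012 is 147 days after the start; 147 ÷ 25 = 5 remainder 22; since the remainder is 22, round up to i = 6. First occurrence in the window: #7 on 20 August 2012 (6×25 = 150 days in).
13 October 2012 is 204 days after the start; 204 ÷ 25 = 8 remainder 4. Last occurrence in the window: #9 on 9 October 2012.
Occurrences #7 through #9: 3 in total.

3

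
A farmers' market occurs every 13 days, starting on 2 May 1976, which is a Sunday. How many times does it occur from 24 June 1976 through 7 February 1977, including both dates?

Occurrences land 13·i days after 2 May 1976 for i = 0, 1, 2, …
24 June 1976 is 53 days after the start; 53 ÷ 13 = 4 remainder 1; since the remainder is 1, round up to i = 5. First occurrence in the window: #6 on 6 July 1976 (5×13 = 65 days in).
7 February 1977 is 281 days after the start; 281 ÷ 13 = 21 remainder 8. Last occurrence in the window: #22 on 30 January 1977.
Occurrences #6 through #22: 17 in total.

17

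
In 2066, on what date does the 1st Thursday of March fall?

The first Thursday of March 2066 is March 4.

2066-03-04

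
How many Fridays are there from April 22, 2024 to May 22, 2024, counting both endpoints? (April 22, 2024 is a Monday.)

April 22, 2024 is a Monday; the first Friday on or after it is April 26, 2024 (4 days later).
From April 26, 2024 to May 22, 2024: 4 + 22 = 26 days (rest of April, May).
26 ÷ 7 = 3 full weeks with remainder 5, so 3 more Fridays after the first → 4.

4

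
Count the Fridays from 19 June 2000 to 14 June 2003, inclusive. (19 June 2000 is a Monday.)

19 June 2000 is a Monday; the first Friday on or after it is 23 June 2000 (4 days later).
From 23 June 2000 to 14 June 2003: 191 + 365 + 365 + 165 = 1086 days (rest of 2000, 2001, 2002, to 14 June 2003 in 2003).
1086 ÷ 7 = 155 full weeks with remainder 1, so 155 more Fridays after the first → 156.

156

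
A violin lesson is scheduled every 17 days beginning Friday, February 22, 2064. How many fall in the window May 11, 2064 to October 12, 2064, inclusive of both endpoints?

9

Occurrences land 17·i days after February 22, 2064 for i = 0, 1, 2, …
May 11, 2064 is 79 days after the start; 79 ÷ 17 = 4 remainder 11; since the remainder is 11, round up to i = 5. First occurrence in the window: #6 on May 17, 2064 (5×17 = 85 days in).
October 12, 2064 is 233 days after the start; 233 ÷ 17 = 13 remainder 12. Last occurrence in the window: #14 on September 30, 2064.
Occurrences #6 through #14: 9 in total.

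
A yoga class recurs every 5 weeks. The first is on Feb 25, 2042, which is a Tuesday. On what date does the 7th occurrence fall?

Sep 23, 2042

The 7th occurrence is 6 intervals after the first: 6 × 35 = 210 days after Feb 25, 2042.
Feb has 28 days — 3 days to the end of Feb leaves 207.
Mar has 31 days (176 left).
Apr has 30 days (146 left).
May has 31 days (115 left).
Jun has 30 days (85 left).
Jul has 31 days (54 left).
Aug has 31 days (23 left).
23 days into Sep → Sep 23, 2042.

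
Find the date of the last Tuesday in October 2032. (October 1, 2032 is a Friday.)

October 2032 begins on a Friday, so the first Tuesday is October 5 (4 days later).
October 2032 has 31 days. Adding weeks: 5, 12, 19, 26 — the last one ≤ 31 is the 26th.

October 26, 2032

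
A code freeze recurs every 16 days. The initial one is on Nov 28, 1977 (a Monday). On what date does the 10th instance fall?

The 10th occurrence is 9 intervals after the first: 9 × 16 = 144 days after Nov 28, 1977.
Nov has 30 days — 2 days to the end of Nov leaves 142.
Dec has 31 days (111 left).
Jan has 31 days (80 left).
Feb has 28 days (52 left).
Mar has 31 days (21 left).
21 days into Apr → Apr 21, 1978.

Apr 21, 1978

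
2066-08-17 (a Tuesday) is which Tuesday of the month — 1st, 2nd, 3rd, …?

3rd

Day 17 falls in week ⌈17/7⌉ of the month.
Days 1–7 hold the 1st Tuesday, 8–14 the 2nd, 15–21 the 3rd, 22–28 the 4th, 29–31 the 5th.
17 is in the range for the 3rd.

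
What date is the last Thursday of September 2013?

September 2013 begins on a Sunday, so the first Thursday is September 5 (4 days later).
September 2013 has 30 days. Adding weeks: 5, 12, 19, 26 — the last one ≤ 30 is the 26th.

2013-09-26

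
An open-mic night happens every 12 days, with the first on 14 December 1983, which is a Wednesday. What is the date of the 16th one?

The 16th occurrence is 15 intervals after the first: 15 × 12 = 180 days after 14 December 1983.
December has 31 days — 17 days to the end of December leaves 163.
January has 31 days (132 left).
February has 29 days (103 left).
March has 31 days (72 left).
April has 30 days (42 left).
May has 31 days (11 left).
11 days into June → 11 June 1984.

11 June 1984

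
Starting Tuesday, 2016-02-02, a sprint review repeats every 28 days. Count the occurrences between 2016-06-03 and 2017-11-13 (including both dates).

19

Occurrences land 28·i days after 2016-02-02 for i = 0, 1, 2, …
2016-06-03 is 122 days after the start; 122 ÷ 28 = 4 remainder 10; since the remainder is 10, round up to i = 5. First occurrence in the window: #6 on 2016-06-21 (5×28 = 140 days in).
2017-11-13 is 650 days after the start; 650 ÷ 28 = 23 remainder 6. Last occurrence in the window: #24 on 2017-11-07.
Occurrences #6 through #24: 19 in total.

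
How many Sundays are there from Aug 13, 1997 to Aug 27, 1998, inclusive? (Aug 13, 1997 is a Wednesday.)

54

Aug 13, 1997 is a Wednesday; the first Sunday on or after it is Aug 17, 1997 (4 days later).
From Aug 17, 1997 to Aug 27, 1998: 136 + 239 = 375 days (rest of 1997, to Aug 27, 1998 in 1998).
375 ÷ 7 = 53 full weeks with remainder 4, so 53 more Sundays after the first → 54.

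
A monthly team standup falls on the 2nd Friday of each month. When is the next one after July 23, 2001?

August 10, 2001

July 2001 starts on a Sunday; its first Friday is the 6th, so the 2nd Friday is the 13th — July 13, 2001.
That is not after July 23, 2001, so look at August 2001.
August 2001 starts on a Wednesday; its first Friday is the 3rd, so the 2nd Friday is the 10th — August 10, 2001.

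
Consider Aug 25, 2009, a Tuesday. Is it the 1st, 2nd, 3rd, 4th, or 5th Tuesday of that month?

Day 25 falls in week ⌈25/7⌉ of the month.
Days 1–7 hold the 1st Tuesday, 8–14 the 2nd, 15–21 the 3rd, 22–28 the 4th, 29–31 the 5th.
25 is in the range for the 4th.

4th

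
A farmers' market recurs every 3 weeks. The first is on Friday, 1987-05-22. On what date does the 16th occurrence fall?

The 16th occurrence is 15 intervals after the first: 15 × 21 = 315 days after 1987-05-22.
May has 31 days — 9 days to the end of May leaves 306.
June has 30 days (276 left).
July has 31 days (245 left).
August has 31 days (214 left).
September has 30 days (184 left).
October has 31 days (153 left).
November has 30 days (123 left).
December has 31 days (92 left).
January has 31 days (61 left).
February has 29 days (32 left).
March has 31 days (1 left).
1 day into April → 1988-04-01.

1988-04-01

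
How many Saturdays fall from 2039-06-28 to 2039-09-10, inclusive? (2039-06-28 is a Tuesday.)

11

2039-06-28 is a Tuesday; the first Saturday on or after it is 2039-07-02 (4 days later).
From 2039-07-02 to 2039-09-10: 29 + 31 + 10 = 70 days (rest of July, August, September).
70 ÷ 7 = 10 full weeks with remainder 0, so 10 more Saturdays after the first → 11.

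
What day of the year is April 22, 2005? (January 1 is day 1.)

Days in months before April: 31 + 28 + 31 = 90.
Plus 22 days into April → day 112.

112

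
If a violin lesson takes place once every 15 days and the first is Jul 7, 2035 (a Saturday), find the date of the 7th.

Oct 5, 2035

The 7th occurrence is 6 intervals after the first: 6 × 15 = 90 days after Jul 7, 2035.
Jul has 31 days — 24 days to the end of Jul leaves 66.
Aug has 31 days (35 left).
Sep has 30 days (5 left).
5 days into Oct → Oct 5, 2035.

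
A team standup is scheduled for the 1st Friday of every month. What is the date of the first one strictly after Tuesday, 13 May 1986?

May 1986 starts on a Thursday, so its 1st Friday is 2 May 1986 (1 day in).
That is not after 13 May 1986, so look at June 1986.
June 1986 starts on a Sunday, so its 1st Friday is 6 June 1986 (5 days in).

6 June 1986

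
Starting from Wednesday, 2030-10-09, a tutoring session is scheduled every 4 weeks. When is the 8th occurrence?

2031-04-23

The 8th occurrence is 7 intervals after the first: 7 × 28 = 196 days after 2030-10-09.
October has 31 days — 22 days to the end of October leaves 174.
November has 30 days (144 left).
December has 31 days (113 left).
January has 31 days (82 left).
February has 28 days (54 left).
March has 31 days (23 left).
23 days into April → 2031-04-23.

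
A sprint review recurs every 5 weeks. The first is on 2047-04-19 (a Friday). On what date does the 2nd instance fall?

The 2nd occurrence is 1 interval after the first: 1 × 35 = 35 days after 2047-04-19.
April has 30 days — 11 days to the end of April leaves 24.
24 days into May → 2047-05-24.

2047-05-24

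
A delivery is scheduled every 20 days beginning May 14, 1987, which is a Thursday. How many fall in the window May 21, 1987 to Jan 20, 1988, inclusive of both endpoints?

Occurrences land 20·i days after May 14, 1987 for i = 0, 1, 2, …
May 21, 1987 is 7 days after the start; 7 ÷ 20 = 0 remainder 7; since the remainder is 7, round up to i = 1. First occurrence in the window: #2 on Jun 3, 1987 (1×20 = 20 days in).
Jan 20, 1988 is 251 days after the start; 251 ÷ 20 = 12 remainder 11. Last occurrence in the window: #13 on Jan 9, 1988.
Occurrences #2 through #13: 12 in total.

12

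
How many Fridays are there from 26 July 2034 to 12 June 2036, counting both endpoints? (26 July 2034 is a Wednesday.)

26 July 2034 is a Wednesday; the first Friday on or after it is 28 July 2034 (2 days later).
From 28 July 2034 to 12 June 2036: 156 + 365 + 164 = 685 days (rest of 2034, 2035, to 12 June 2036 in 2036).
685 ÷ 7 = 97 full weeks with remainder 6, so 97 more Fridays after the first → 98.

98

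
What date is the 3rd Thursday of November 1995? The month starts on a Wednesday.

November 1995 begins on a Wednesday, so the first Thursday is November 2 (1 day later).
The 3rd Thursday is 2 weeks later: 2 + 14 = 16.

16 November 1995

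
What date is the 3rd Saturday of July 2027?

July 17, 2027

The first Saturday of July 2027 is July 3.
The 3rd Saturday is 2 weeks later: 3 + 14 = 17.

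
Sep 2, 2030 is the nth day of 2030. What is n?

245

Days in months before Sep: 31 + 28 + 31 + 30 + 31 + 30 + 31 + 31 = 243.
Plus 2 days into Sep → day 245.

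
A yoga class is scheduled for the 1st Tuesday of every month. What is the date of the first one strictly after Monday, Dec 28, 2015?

Jan 5, 2016

Dec 2015 starts on a Tuesday, so its 1st Tuesday is Dec 1, 2015.
That is not after Dec 28, 2015, so look at Jan 2016.
Jan 2016 starts on a Friday, so its 1st Tuesday is Jan 5, 2016 (4 days in).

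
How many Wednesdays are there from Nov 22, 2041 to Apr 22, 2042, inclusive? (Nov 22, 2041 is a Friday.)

21

Nov 22, 2041 is a Friday; the first Wednesday on or after it is Nov 27, 2041 (5 days later).
From Nov 27, 2041 to Apr 22, 2042: 3 + 31 + 31 + 28 + 31 + 22 = 146 days (rest of Nov, Dec, Jan, Feb, Mar, Apr).
146 ÷ 7 = 20 full weeks with remainder 6, so 20 more Wednesdays after the first → 21.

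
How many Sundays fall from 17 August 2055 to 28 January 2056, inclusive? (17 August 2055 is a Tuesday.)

17 August 2055 is a Tuesday; the first Sunday on or after it is 22 August 2055 (5 days later).
From 22 August 2055 to 28 January 2056: 9 + 30 + 31 + 30 + 31 + 28 = 159 days (rest of August, September, October, November, December, January).
159 ÷ 7 = 22 full weeks with remainder 5, so 22 more Sundays after the first → 23.

23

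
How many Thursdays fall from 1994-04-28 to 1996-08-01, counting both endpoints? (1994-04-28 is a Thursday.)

119

1994-04-28 is a Thursday; the first Thursday on or after it is 1994-04-28.
From 1994-04-28 to 1996-08-01: 247 + 365 + 214 = 826 days (rest of 1994, 1995, to 1996-08-01 in 1996).
826 ÷ 7 = 118 full weeks with remainder 0, so 118 more Thursdays after the first → 119.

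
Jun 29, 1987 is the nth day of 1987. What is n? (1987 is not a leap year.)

180

Days in months before Jun: 31 + 28 + 31 + 30 + 31 = 151.
Plus 29 days into Jun → day 180.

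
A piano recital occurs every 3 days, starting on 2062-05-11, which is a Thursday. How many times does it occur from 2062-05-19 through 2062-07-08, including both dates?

17

Occurrences land 3·i days after 2062-05-11 for i = 0, 1, 2, …
2062-05-19 is 8 days after the start; 8 ÷ 3 = 2 remainder 2; since the remainder is 2, round up to i = 3. First occurrence in the window: #4 on 2062-05-20 (3×3 = 9 days in).
2062-07-08 is 58 days after the start; 58 ÷ 3 = 19 remainder 1. Last occurrence in the window: #20 on 2062-07-07.
Occurrences #4 through #20: 17 in total.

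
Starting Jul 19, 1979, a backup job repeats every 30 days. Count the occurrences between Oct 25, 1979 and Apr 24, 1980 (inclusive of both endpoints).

6

Occurrences land 30·i days after Jul 19, 1979 for i = 0, 1, 2, …
Oct 25, 1979 is 98 days after the start; 98 ÷ 30 = 3 remainder 8; since the remainder is 8, round up to i = 4. First occurrence in the window: #5 on Nov 16, 1979 (4×30 = 120 days in).
Apr 24, 1980 is 280 days after the start; 280 ÷ 30 = 9 remainder 10. Last occurrence in the window: #10 on Apr 14, 1980.
Occurrences #5 through #10: 6 in total.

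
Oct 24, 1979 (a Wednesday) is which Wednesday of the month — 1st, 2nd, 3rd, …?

Day 24 falls in week ⌈24/7⌉ of the month.
Days 1–7 hold the 1st Wednesday, 8–14 the 2nd, 15–21 the 3rd, 22–28 the 4th, 29–31 the 5th.
24 is in the range for the 4th.

4th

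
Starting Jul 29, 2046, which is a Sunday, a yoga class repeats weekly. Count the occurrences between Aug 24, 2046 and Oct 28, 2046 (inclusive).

Occurrences land 7·i days after Jul 29, 2046 for i = 0, 1, 2, …
Aug 24, 2046 is 26 days after the start; 26 ÷ 7 = 3 remainder 5; since the remainder is 5, round up to i = 4. First occurrence in the window: #5 on Aug 26, 2046 (4×7 = 28 days in).
Oct 28, 2046 is 91 days after the start; 91 ÷ 7 = 13 remainder 0. Last occurrence in the window: #14 on Oct 28, 2046.
Occurrences #5 through #14: 10 in total.

10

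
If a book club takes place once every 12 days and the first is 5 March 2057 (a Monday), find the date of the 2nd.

17 March 2057

The 2nd occurrence is 1 interval after the first: 1 × 12 = 12 days after 5 March 2057.
12 days later is 17 March 2057.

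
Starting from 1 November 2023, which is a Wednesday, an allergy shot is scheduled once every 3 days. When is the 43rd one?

6 March 2024

The 43rd occurrence is 42 intervals after the first: 42 × 3 = 126 days after 1 November 2023.
November has 30 days — 29 days to the end of November leaves 97.
December has 31 days (66 left).
January has 31 days (35 left).
February has 29 days (6 left).
6 days into March → 6 March 2024.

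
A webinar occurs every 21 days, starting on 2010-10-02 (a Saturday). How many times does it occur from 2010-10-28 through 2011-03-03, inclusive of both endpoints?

Occurrences land 21·i days after 2010-10-02 for i = 0, 1, 2, …
2010-10-28 is 26 days after the start; 26 ÷ 21 = 1 remainder 5; since the remainder is 5, round up to i = 2. First occurrence in the window: #3 on 2010-11-13 (2×21 = 42 days in).
2011-03-03 is 152 days after the start; 152 ÷ 21 = 7 remainder 5. Last occurrence in the window: #8 on 2011-02-26.
Occurrences #3 through #8: 6 in total.

6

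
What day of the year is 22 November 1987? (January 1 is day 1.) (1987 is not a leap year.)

326

Days in months before November: 31 + 28 + 31 + 30 + 31 + 30 + 31 + 31 + 30 + 31 = 304.
Plus 22 days into November → day 326.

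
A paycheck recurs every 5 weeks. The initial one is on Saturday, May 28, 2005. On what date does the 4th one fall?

The 4th occurrence is 3 intervals after the first: 3 × 35 = 105 days after May 28, 2005.
May has 31 days — 3 days to the end of May leaves 102.
Jun has 30 days (72 left).
Jul has 31 days (41 left).
Aug has 31 days (10 left).
10 days into Sep → Sep 10, 2005.

Sep 10, 2005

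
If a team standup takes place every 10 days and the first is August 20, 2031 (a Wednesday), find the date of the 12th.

December 8, 2031

The 12th occurrence is 11 intervals after the first: 11 × 10 = 110 days after August 20, 2031.
August has 31 days — 11 days to the end of August leaves 99.
September has 30 days (69 left).
October has 31 days (38 left).
November has 30 days (8 left).
8 days into December → December 8, 2031.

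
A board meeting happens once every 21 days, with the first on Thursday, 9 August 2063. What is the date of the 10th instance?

The 10th occurrence is 9 intervals after the first: 9 × 21 = 189 days after 9 August 2063.
August has 31 days — 22 days to the end of August leaves 167.
September has 30 days (137 left).
October has 31 days (106 left).
November has 30 days (76 left).
December has 31 days (45 left).
January has 31 days (14 left).
14 days into February → 14 February 2064.

14 February 2064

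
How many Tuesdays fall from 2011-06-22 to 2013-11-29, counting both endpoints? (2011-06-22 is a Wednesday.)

2011-06-22 is a Wednesday; the first Tuesday on or after it is 2011-06-28 (6 days later).
From 2011-06-28 to 2013-11-29: 186 + 366 + 333 = 885 days (rest of 2011, 2012, to 2013-11-29 in 2013).
885 ÷ 7 = 126 full weeks with remainder 3, so 126 more Tuesdays after the first → 127.

127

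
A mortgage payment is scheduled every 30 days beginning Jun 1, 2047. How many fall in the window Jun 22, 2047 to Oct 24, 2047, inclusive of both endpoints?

4

Occurrences land 30·i days after Jun 1, 2047 for i = 0, 1, 2, …
Jun 22, 2047 is 21 days after the start; 21 ÷ 30 = 0 remainder 21; since the remainder is 21, round up to i = 1. First occurrence in the window: #2 on Jul 1, 2047 (1×30 = 30 days in).
Oct 24, 2047 is 145 days after the start; 145 ÷ 30 = 4 remainder 25. Last occurrence in the window: #5 on Sep 29, 2047.
Occurrences #2 through #5: 4 in total.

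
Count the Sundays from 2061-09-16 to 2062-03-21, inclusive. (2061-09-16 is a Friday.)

27

2061-09-16 is a Friday; the first Sunday on or after it is 2061-09-18 (2 days later).
From 2061-09-18 to 2062-03-21: 12 + 31 + 30 + 31 + 31 + 28 + 21 = 184 days (rest of September, October, November, December, January, February, March).
184 ÷ 7 = 26 full weeks with remainder 2, so 26 more Sundays after the first → 27.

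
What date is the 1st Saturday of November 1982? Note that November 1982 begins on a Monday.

6 November 1982

November 1982 begins on a Monday, so the first Saturday is November 6 (5 days later).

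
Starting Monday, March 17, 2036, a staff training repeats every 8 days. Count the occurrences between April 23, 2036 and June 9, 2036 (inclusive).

Occurrences land 8·i days after March 17, 2036 for i = 0, 1, 2, …
April 23, 2036 is 37 days after the start; 37 ÷ 8 = 4 remainder 5; since the remainder is 5, round up to i = 5. First occurrence in the window: #6 on April 26, 2036 (5×8 = 40 days in).
June 9, 2036 is 84 days after the start; 84 ÷ 8 = 10 remainder 4. Last occurrence in the window: #11 on June 5, 2036.
Occurrences #6 through #11: 6 in total.

6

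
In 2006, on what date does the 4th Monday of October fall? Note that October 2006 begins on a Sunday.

October 23, 2006

October 2006 begins on a Sunday, so the first Monday is October 2 (1 day later).
The 4th Monday is 3 weeks later: 2 + 21 = 23.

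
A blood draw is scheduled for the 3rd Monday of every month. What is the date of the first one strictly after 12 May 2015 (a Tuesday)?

May 2015 starts on a Friday; its first Monday is the 4th, so the 3rd Monday is the 18th — 18 May 2015.
18 May 2015 is after 12 May 2015, so that is the next one.

18 May 2015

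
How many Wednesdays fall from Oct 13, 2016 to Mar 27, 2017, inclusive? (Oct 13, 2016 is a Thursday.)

23

Oct 13, 2016 is a Thursday; the first Wednesday on or after it is Oct 19, 2016 (6 days later).
From Oct 19, 2016 to Mar 27, 2017: 12 + 30 + 31 + 31 + 28 + 27 = 159 days (rest of Oct, Nov, Dec, Jan, Feb, Mar).
159 ÷ 7 = 22 full weeks with remainder 5, so 22 more Wednesdays after the first → 23.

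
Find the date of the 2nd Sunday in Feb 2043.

Feb 2043 begins on a Sunday, so the first Sunday is Feb 1.
The 2nd Sunday is 1 weeks later: 1 + 7 = 8.

Feb 8, 2043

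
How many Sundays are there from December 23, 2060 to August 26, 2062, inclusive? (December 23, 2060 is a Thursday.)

December 23, 2060 is a Thursday; the first Sunday on or after it is December 26, 2060 (3 days later).
From December 26, 2060 to August 26, 2062: 5 + 365 + 238 = 608 days (rest of 2060, 2061, to August 26, 2062 in 2062).
608 ÷ 7 = 86 full weeks with remainder 6, so 86 more Sundays after the first → 87.

87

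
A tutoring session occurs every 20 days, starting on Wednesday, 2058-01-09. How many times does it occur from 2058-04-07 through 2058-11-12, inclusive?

Occurrences land 20·i days after 2058-01-09 for i = 0, 1, 2, …
2058-04-07 is 88 days after the start; 88 ÷ 20 = 4 remainder 8; since the remainder is 8, round up to i = 5. First occurrence in the window: #6 on 2058-04-19 (5×20 = 100 days in).
2058-11-12 is 307 days after the start; 307 ÷ 20 = 15 remainder 7. Last occurrence in the window: #16 on 2058-11-05.
Occurrences #6 through #16: 11 in total.

11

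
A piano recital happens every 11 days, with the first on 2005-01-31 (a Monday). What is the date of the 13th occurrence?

2005-06-12

The 13th occurrence is 12 intervals after the first: 12 × 11 = 132 days after 2005-01-31.
January has 31 days — 0 days to the end of January leaves 132.
February has 28 days (104 left).
March has 31 days (73 left).
April has 30 days (43 left).
May has 31 days (12 left).
12 days into June → 2005-06-12.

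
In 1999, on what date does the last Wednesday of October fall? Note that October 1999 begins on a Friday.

October 1999 begins on a Friday, so the first Wednesday is October 6 (5 days later).
October 1999 has 31 days. Adding weeks: 6, 13, 20, 27 — the last one ≤ 31 is the 27th.

October 27, 1999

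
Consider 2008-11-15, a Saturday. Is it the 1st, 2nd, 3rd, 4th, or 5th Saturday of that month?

3rd

Day 15 falls in week ⌈15/7⌉ of the month.
Days 1–7 hold the 1st Saturday, 8–14 the 2nd, 15–21 the 3rd, 22–28 the 4th, 29–31 the 5th.
15 is in the range for the 3rd.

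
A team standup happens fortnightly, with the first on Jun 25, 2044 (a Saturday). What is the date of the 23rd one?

The 23rd occurrence is 22 intervals after the first: 22 × 14 = 308 days after Jun 25, 2044.
Jun has 30 days — 5 days to the end of Jun leaves 303.
Jul has 31 days (272 left).
Aug has 31 days (241 left).
Sep has 30 days (211 left).
Oct has 31 days (180 left).
Nov has 30 days (150 left).
Dec has 31 days (119 left).
Jan has 31 days (88 left).
Feb has 28 days (60 left).
Mar has 31 days (29 left).
29 days into Apr → Apr 29, 2045.

Apr 29, 2045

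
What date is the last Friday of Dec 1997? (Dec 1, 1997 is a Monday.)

Dec 26, 1997

Dec 1997 begins on a Monday, so the first Friday is Dec 5 (4 days later).
Dec 1997 has 31 days. Adding weeks: 5, 12, 19, 26 — the last one ≤ 31 is the 26th.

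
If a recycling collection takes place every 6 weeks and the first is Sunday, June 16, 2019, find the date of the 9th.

May 17, 2020

The 9th occurrence is 8 intervals after the first: 8 × 42 = 336 days after June 16, 2019.
June has 30 days — 14 days to the end of June leaves 322.
July has 31 days (291 left).
August has 31 days (260 left).
September has 30 days (230 left).
October has 31 days (199 left).
November has 30 days (169 left).
December has 31 days (138 left).
January has 31 days (107 left).
February has 29 days (78 left).
March has 31 days (47 left).
April has 30 days (17 left).
17 days into May → May 17, 2020.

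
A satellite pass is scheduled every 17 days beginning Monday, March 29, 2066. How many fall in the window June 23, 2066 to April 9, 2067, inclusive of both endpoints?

Occurrences land 17·i days after March 29, 2066 for i = 0, 1, 2, …
June 23, 2066 is 86 days after the start; 86 ÷ 17 = 5 remainder 1; since the remainder is 1, round up to i = 6. First occurrence in the window: #7 on July 9, 2066 (6×17 = 102 days in).
April 9, 2067 is 376 days after the start; 376 ÷ 17 = 22 remainder 2. Last occurrence in the window: #23 on April 7, 2067.
Occurrences #7 through #23: 17 in total.

17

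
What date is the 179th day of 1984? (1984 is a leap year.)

1984-06-27

January has 31 days (179 − 31 = 148 remain).
February has 29 days (148 − 29 = 119 remain).
March has 31 days (119 − 31 = 88 remain).
April has 30 days (88 − 30 = 58 remain).
May has 31 days (58 − 31 = 27 remain).
27 into June → June 27.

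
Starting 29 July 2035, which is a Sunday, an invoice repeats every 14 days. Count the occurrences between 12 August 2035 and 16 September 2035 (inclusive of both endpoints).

3

Occurrences land 14·i days after 29 July 2035 for i = 0, 1, 2, …
12 August 2035 is 14 days after the start; 14 ÷ 14 = 1 remainder 0. First occurrence in the window: #2 on 12 August 2035 (1×14 = 14 days in).
16 September 2035 is 49 days after the start; 49 ÷ 14 = 3 remainder 7. Last occurrence in the window: #4 on 9 September 2035.
Occurrences #2 through #4: 3 in total.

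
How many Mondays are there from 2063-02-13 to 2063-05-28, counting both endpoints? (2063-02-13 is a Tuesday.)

2063-02-13 is a Tuesday; the first Monday on or after it is 2063-02-19 (6 days later).
From 2063-02-19 to 2063-05-28: 9 + 31 + 30 + 28 = 98 days (rest of February, March, April, May).
98 ÷ 7 = 14 full weeks with remainder 0, so 14 more Mondays after the first → 15.

15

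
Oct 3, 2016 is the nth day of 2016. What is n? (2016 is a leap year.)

277

Days in months before Oct: 31 + 29 + 31 + 30 + 31 + 30 + 31 + 31 + 30 = 274.
Plus 3 days into Oct → day 277.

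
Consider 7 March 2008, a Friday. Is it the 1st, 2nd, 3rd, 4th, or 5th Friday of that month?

1st

Day 7 falls in week ⌈7/7⌉ of the month.
Days 1–7 hold the 1st Friday, 8–14 the 2nd, 15–21 the 3rd, 22–28 the 4th, 29–31 the 5th.
7 is in the range for the 1st.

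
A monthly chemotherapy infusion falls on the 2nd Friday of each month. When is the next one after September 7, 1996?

September 1996 starts on a Sunday; its first Friday is the 6th, so the 2nd Friday is the 13th — September 13, 1996.
September 13, 1996 is after September 7, 1996, so that is the next one.

September 13, 1996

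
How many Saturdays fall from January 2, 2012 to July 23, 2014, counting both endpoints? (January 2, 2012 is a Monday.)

January 2, 2012 is a Monday; the first Saturday on or after it is January 7, 2012 (5 days later).
From January 7, 2012 to July 23, 2014: 359 + 365 + 204 = 928 days (rest of 2012, 2013, to July 23, 2014 in 2014).
928 ÷ 7 = 132 full weeks with remainder 4, so 132 more Saturdays after the first → 133.

133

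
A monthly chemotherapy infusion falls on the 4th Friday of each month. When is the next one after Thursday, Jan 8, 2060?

Jan 23, 2060

Jan 2060 starts on a Thursday; its first Friday is the 2nd, so the 4th Friday is the 23rd — Jan 23, 2060.
Jan 23, 2060 is after Jan 8, 2060, so that is the next one.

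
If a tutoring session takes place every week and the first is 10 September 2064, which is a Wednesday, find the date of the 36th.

13 May 2065

The 36th occurrence is 35 intervals after the first: 35 × 7 = 245 days after 10 September 2064.
September has 30 days — 20 days to the end of September leaves 225.
October has 31 days (194 left).
November has 30 days (164 left).
December has 31 days (133 left).
January has 31 days (102 left).
February has 28 days (74 left).
March has 31 days (43 left).
April has 30 days (13 left).
13 days into May → 13 May 2065.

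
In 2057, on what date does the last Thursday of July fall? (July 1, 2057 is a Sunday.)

2057-07-26

July 2057 begins on a Sunday, so the first Thursday is July 5 (4 days later).
July 2057 has 31 days. Adding weeks: 5, 12, 19, 26 — the last one ≤ 31 is the 26th.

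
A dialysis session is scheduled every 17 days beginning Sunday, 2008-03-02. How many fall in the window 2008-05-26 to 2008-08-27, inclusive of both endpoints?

Occurrences land 17·i days after 2008-03-02 for i = 0, 1, 2, …
2008-05-26 is 85 days after the start; 85 ÷ 17 = 5 remainder 0. First occurrence in the window: #6 on 2008-05-26 (5×17 = 85 days in).
2008-08-27 is 178 days after the start; 178 ÷ 17 = 10 remainder 8. Last occurrence in the window: #11 on 2008-08-19.
Occurrences #6 through #11: 6 in total.

6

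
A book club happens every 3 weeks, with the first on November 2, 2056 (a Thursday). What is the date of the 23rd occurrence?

February 7, 2058

The 23rd occurrence is 22 intervals after the first: 22 × 21 = 462 days after November 2, 2056.
November has 30 days — 28 days to the end of November leaves 434.
From end of November to end of 2056 is 31 days (403 left).
2057 has 365 days (38 left).
January has 31 days (7 left).
7 days into February → February 7, 2058.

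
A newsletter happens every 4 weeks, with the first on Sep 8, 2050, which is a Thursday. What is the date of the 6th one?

Jan 26, 2051

The 6th occurrence is 5 intervals after the first: 5 × 28 = 140 days after Sep 8, 2050.
Sep has 30 days — 22 days to the end of Sep leaves 118.
Oct has 31 days (87 left).
Nov has 30 days (57 left).
Dec has 31 days (26 left).
26 days into Jan → Jan 26, 2051.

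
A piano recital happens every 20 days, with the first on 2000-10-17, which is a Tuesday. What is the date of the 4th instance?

2000-12-16

The 4th occurrence is 3 intervals after the first: 3 × 20 = 60 days after 2000-10-17.
October has 31 days — 14 days to the end of October leaves 46.
November has 30 days (16 left).
16 days into December → 2000-12-16.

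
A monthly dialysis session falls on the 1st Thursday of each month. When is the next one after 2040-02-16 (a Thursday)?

February 2040 starts on a Wednesday, so its 1st Thursday is 2040-02-02 (1 day in).
That is not after 2040-02-16, so look at March 2040.
March 2040 starts on a Thursday, so its 1st Thursday is 2040-03-01.

2040-03-01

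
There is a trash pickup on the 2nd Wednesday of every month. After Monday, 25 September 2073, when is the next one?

September 2073 starts on a Friday; its first Wednesday is the 6th, so the 2nd Wednesday is the 13th — 13 September 2073.
That is not after 25 September 2073, so look at October 2073.
October 2073 starts on a Sunday; its first Wednesday is the 4th, so the 2nd Wednesday is the 11th — 11 October 2073.

11 October 2073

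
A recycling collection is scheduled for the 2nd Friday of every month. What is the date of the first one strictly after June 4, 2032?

June 2032 starts on a Tuesday; its first Friday is the 4th, so the 2nd Friday is the 11th — June 11, 2032.
June 11, 2032 is after June 4, 2032, so that is the next one.

June 11, 2032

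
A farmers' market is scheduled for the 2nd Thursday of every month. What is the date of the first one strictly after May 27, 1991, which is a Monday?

May 1991 starts on a Wednesday; its first Thursday is the 2nd, so the 2nd Thursday is the 9th — May 9, 1991.
That is not after May 27, 1991, so look at Jun 1991.
Jun 1991 starts on a Saturday; its first Thursday is the 6th, so the 2nd Thursday is the 13th — Jun 13, 1991.

Jun 13, 1991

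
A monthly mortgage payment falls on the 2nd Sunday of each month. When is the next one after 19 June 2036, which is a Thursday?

13 July 2036

June 2036 starts on a Sunday; its first Sunday is the 1st, so the 2nd Sunday is the 8th — 8 June 2036.
That is not after 19 June 2036, so look at July 2036.
July 2036 starts on a Tuesday; its first Sunday is the 6th, so the 2nd Sunday is the 13th — 13 July 2036.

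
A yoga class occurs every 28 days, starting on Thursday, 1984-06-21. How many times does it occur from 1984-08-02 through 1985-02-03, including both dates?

Occurrences land 28·i days after 1984-06-21 for i = 0, 1, 2, …
1984-08-02 is 42 days after the start; 42 ÷ 28 = 1 remainder 14; since the remainder is 14, round up to i = 2. First occurrence in the window: #3 on 1984-08-16 (2×28 = 56 days in).
1985-02-03 is 227 days after the start; 227 ÷ 28 = 8 remainder 3. Last occurrence in the window: #9 on 1985-01-31.
Occurrences #3 through #9: 7 in total.

7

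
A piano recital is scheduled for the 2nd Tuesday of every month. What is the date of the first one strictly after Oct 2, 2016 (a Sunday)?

Oct 11, 2016

Oct 2016 starts on a Saturday; its first Tuesday is the 4th, so the 2nd Tuesday is the 11th — Oct 11, 2016.
Oct 11, 2016 is after Oct 2, 2016, so that is the next one.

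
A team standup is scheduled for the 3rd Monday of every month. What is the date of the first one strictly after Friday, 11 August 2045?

August 2045 starts on a Tuesday; its first Monday is the 7th, so the 3rd Monday is the 21st — 21 August 2045.
21 August 2045 is after 11 August 2045, so that is the next one.

21 August 2045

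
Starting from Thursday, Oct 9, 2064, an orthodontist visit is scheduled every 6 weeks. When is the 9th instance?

The 9th occurrence is 8 intervals after the first: 8 × 42 = 336 days after Oct 9, 2064.
Oct has 31 days — 22 days to the end of Oct leaves 314.
Nov has 30 days (284 left).
Dec has 31 days (253 left).
Jan has 31 days (222 left).
Feb has 28 days (194 left).
Mar has 31 days (163 left).
Apr has 30 days (133 left).
May has 31 days (102 left).
Jun has 30 days (72 left).
Jul has 31 days (41 left).
Aug has 31 days (10 left).
10 days into Sep → Sep 10, 2065.

Sep 10, 2065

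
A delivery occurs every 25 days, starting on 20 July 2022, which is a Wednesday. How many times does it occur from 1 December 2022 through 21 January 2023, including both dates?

2

Occurrences land 25·i days after 20 July 2022 for i = 0, 1, 2, …
1 December 2022 is 134 days after the start; 134 ÷ 25 = 5 remainder 9; since the remainder is 9, round up to i = 6. First occurrence in the window: #7 on 17 December 2022 (6×25 = 150 days in).
21 January 2023 is 185 days after the start; 185 ÷ 25 = 7 remainder 10. Last occurrence in the window: #8 on 11 January 2023.
Occurrences #7 through #8: 2 in total.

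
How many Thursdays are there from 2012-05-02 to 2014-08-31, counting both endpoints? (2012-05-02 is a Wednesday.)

122

2012-05-02 is a Wednesday; the first Thursday on or after it is 2012-05-03 (1 day later).
From 2012-05-03 to 2014-08-31: 242 + 365 + 243 = 850 days (rest of 2012, 2013, to 2014-08-31 in 2014).
850 ÷ 7 = 121 full weeks with remainder 3, so 121 more Thursdays after the first → 122.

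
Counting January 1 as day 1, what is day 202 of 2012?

July 20, 2012

January has 31 days (202 − 31 = 171 remain).
February has 29 days (171 − 29 = 142 remain).
March has 31 days (142 − 31 = 111 remain).
April has 30 days (111 − 30 = 81 remain).
May has 31 days (81 − 31 = 50 remain).
June has 30 days (50 − 30 = 20 remain).
20 into July → July 20.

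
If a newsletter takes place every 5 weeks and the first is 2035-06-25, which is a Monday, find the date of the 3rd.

2035-09-03

The 3rd occurrence is 2 intervals after the first: 2 × 35 = 70 days after 2035-06-25.
June has 30 days — 5 days to the end of June leaves 65.
July has 31 days (34 left).
August has 31 days (3 left).
3 days into September → 2035-09-03.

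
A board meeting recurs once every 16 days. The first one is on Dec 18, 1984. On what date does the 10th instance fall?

The 10th occurrence is 9 intervals after the first: 9 × 16 = 144 days after Dec 18, 1984.
Dec has 31 days — 13 days to the end of Dec leaves 131.
Jan has 31 days (100 left).
Feb has 28 days (72 left).
Mar has 31 days (41 left).
Apr has 30 days (11 left).
11 days into May → May 11, 1985.

May 11, 1985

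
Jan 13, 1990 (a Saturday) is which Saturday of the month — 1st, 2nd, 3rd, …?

Day 13 falls in week ⌈13/7⌉ of the month.
Days 1–7 hold the 1st Saturday, 8–14 the 2nd, 15–21 the 3rd, 22–28 the 4th, 29–31 the 5th.
13 is in the range for the 2nd.

2nd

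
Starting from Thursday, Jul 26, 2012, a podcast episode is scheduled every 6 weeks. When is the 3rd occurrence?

Oct 18, 2012

The 3rd occurrence is 2 intervals after the first: 2 × 42 = 84 days after Jul 26, 2012.
Jul has 31 days — 5 days to the end of Jul leaves 79.
Aug has 31 days (48 left).
Sep has 30 days (18 left).
18 days into Oct → Oct 18, 2012.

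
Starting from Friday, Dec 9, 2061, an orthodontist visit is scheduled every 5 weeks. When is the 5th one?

Apr 28, 2062

The 5th occurrence is 4 intervals after the first: 4 × 35 = 140 days after Dec 9, 2061.
Dec has 31 days — 22 days to the end of Dec leaves 118.
Jan has 31 days (87 left).
Feb has 28 days (59 left).
Mar has 31 days (28 left).
28 days into Apr → Apr 28, 2062.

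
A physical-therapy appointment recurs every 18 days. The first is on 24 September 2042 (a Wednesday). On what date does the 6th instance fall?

23 December 2042

The 6th occurrence is 5 intervals after the first: 5 × 18 = 90 days after 24 September 2042.
September has 30 days — 6 days to the end of September leaves 84.
October has 31 days (53 left).
November has 30 days (23 left).
23 days into December → 23 December 2042.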